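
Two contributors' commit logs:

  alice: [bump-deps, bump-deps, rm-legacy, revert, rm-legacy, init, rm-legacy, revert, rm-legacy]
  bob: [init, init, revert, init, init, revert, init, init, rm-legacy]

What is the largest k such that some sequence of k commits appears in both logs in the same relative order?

4

Match revert [4,3]; then init [6,5]; then revert [8,6]; then rm-legacy [9,9] — 4 commits in the same relative order in both. dp[9][9] = 4 confirms this is the maximum.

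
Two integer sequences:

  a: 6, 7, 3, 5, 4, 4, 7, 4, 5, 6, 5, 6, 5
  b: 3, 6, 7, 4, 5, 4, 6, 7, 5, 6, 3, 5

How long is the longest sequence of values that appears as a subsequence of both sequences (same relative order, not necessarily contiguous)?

Taking 6 (a #1, b #2), then 7 (a #2, b #3), then 5 (a #4, b #5), then 4 (a #5, b #6), then 7 (a #7, b #8), then 5 (a #9, b #9), then 6 (a #10, b #10), then 5 (a #13, b #12) gives a common subsequence of length 8. dp[13][12] = 8 confirms this is the maximum.

8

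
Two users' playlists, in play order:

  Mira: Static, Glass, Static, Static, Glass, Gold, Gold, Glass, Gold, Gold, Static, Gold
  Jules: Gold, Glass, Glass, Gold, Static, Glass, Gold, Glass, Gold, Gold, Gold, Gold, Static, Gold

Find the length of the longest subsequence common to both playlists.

9

Taking Static (Mira #1, Jules #5); then Glass (Mira #2, Jules #6); then Glass (Mira #5, Jules #8); then Gold (Mira #6, Jules #9); then Gold (Mira #7, Jules #10); then Gold (Mira #9, Jules #11); then Gold (Mira #10, Jules #12); then Static (Mira #11, Jules #13); then Gold (Mira #12, Jules #14) gives a common subsequence of length 9. The LCS DP gives dp[12][14] = 9, so this is optimal.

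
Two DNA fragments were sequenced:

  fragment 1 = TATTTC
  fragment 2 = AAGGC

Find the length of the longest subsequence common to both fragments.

Let dp[i][j] be the LCS length of the first i bases of fragment 1 and the first j bases of fragment 2. dp[i][j] = dp[i-1][j-1]+1 when the i-th and j-th bases match, else max(dp[i-1][j], dp[i][j-1]).
    ·  A  A  G  G  C
 ·  0  0  0  0  0  0
 T  0  0  0  0  0  0
 A  0  1  1  1  1  1
 T  0  1  1  1  1  1
 T  0  1  1  1  1  1
 T  0  1  1  1  1  1
 C  0  1  1  1  1  2
dp[6][5] = 2. One LCS (by backtracking along matches): AC.

2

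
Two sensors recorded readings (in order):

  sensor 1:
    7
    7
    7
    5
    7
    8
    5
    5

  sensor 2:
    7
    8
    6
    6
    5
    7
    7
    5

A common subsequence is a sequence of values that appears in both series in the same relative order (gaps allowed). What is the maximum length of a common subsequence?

4

Let dp[i][j] be the LCS length of the first i values of sensor 1 and the first j values of sensor 2. dp[i][j] = dp[i-1][j-1]+1 when the i-th and j-th values match, else max(dp[i-1][j], dp[i][j-1]).
    ·  7  8  6  6  5  7  7  5
 ·  0  0  0  0  0  0  0  0  0
 7  0  1  1  1  1  1  1  1  1
 7  0  1  1  1  1  1  2  2  2
 7  0  1  1  1  1  1  2  3  3
 5  0  1  1  1  1  2  2  3  4
 7  0  1  1  1  1  2  3  3  4
 8  0  1  2  2  2  2  3  3  4
 5  0  1  2  2  2  3  3  3  4
 5  0  1  2  2  2  3  3  3  4
dp[8][8] = 4. One LCS (by backtracking along matches): 7, 7, 7, 5.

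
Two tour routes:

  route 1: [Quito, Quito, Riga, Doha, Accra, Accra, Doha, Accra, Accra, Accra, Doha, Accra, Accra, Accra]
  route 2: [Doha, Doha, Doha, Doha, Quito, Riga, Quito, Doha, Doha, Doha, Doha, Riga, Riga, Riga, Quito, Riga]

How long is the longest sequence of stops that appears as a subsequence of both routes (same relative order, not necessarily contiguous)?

5

Match Quito [1,5] → Quito [2,7] → Doha [4,9] → Doha [7,10] → Doha [11,11] — 5 stops in the same relative order in both. The LCS DP gives dp[14][16] = 5, so this is optimal.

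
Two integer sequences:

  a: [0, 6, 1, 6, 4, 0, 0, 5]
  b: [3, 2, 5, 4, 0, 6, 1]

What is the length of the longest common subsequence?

One common subsequence of length 3: 0 (a #1, b #5); then 6 (a #2, b #6); then 1 (a #3, b #7), and the DP table's final entry dp[8][7] is also 3, so no common subsequence is longer.

3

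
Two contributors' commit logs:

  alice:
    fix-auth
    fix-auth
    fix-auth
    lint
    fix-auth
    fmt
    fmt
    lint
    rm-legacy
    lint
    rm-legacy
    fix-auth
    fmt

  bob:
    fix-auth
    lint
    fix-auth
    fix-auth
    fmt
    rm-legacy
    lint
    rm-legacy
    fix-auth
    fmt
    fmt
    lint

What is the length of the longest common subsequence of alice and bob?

9

Taking fix-auth [1,1]; then fix-auth [3,3]; then fix-auth [5,4]; then fmt [7,5]; then rm-legacy [9,6]; then lint [10,7]; then rm-legacy [11,8]; then fix-auth [12,9]; then fmt [13,11] gives a common subsequence of length 9, and the DP table's final entry dp[13][12] is also 9, so no common subsequence is longer.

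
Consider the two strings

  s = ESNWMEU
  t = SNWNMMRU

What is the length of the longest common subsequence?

Pick S [2,1] → N [3,2] → W [4,3] → M [5,6] → U [7,8]; all 5 characters appear in both, in order. Since dp[7][8] = 5, nothing longer is possible.

5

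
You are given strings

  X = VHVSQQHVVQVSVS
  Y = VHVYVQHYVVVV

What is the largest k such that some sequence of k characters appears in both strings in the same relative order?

Pick V at X[1]=Y[1]; then H at X[2]=Y[2]; then V at X[3]=Y[5]; then Q at X[6]=Y[6]; then H at X[7]=Y[7]; then V at X[8]=Y[9]; then V at X[9]=Y[10]; then V at X[11]=Y[11]; then V at X[13]=Y[12]; all 9 characters appear in both, in order. dp[14][12] = 9 confirms this is the maximum.

9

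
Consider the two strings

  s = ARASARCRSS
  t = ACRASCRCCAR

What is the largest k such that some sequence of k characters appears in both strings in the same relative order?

One common subsequence of length 7: A (s #1, t #1), then R (s #2, t #3), then A (s #3, t #4), then S (s #4, t #5), then R (s #6, t #7), then C (s #7, t #9), then R (s #8, t #11). dp[10][11] = 7 confirms this is the maximum.

7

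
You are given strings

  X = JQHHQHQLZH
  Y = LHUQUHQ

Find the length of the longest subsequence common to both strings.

Taking H (X #3, Y #2), Q (X #5, Y #4), H (X #6, Y #6), Q (X #7, Y #7) gives a common subsequence of length 4. Since dp[10][7] = 4, nothing longer is possible.

4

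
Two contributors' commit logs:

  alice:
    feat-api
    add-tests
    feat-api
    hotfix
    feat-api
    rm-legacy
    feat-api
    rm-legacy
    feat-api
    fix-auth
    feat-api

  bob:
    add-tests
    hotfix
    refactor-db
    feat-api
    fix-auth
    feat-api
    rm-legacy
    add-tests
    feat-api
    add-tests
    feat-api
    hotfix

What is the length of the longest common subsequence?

7

One common subsequence of length 7: add-tests [2,1]; then hotfix [4,2]; then feat-api [5,4]; then feat-api [7,6]; then rm-legacy [8,7]; then feat-api [9,9]; then feat-api [11,11]. The LCS DP gives dp[11][12] = 7, so this is optimal.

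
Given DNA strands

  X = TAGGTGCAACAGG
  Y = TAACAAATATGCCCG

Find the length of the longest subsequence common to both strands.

Match T at X[1]=Y[1] → A at X[2]=Y[3] → C at X[7]=Y[4] → A at X[8]=Y[6] → A at X[9]=Y[7] → A at X[11]=Y[9] → G at X[12]=Y[11] → G at X[13]=Y[15] — 8 bases in the same relative order in both. Since dp[13][15] = 8, nothing longer is possible.

8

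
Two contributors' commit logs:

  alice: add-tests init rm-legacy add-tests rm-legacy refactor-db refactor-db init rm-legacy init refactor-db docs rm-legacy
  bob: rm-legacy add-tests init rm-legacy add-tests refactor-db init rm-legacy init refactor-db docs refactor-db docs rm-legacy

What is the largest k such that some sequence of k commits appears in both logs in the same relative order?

11

Taking add-tests (alice #1, bob #2), then init (alice #2, bob #3), then rm-legacy (alice #3, bob #4), then add-tests (alice #4, bob #5), then refactor-db (alice #7, bob #6), then init (alice #8, bob #7), then rm-legacy (alice #9, bob #8), then init (alice #10, bob #9), then refactor-db (alice #11, bob #12), then docs (alice #12, bob #13), then rm-legacy (alice #13, bob #14) gives a common subsequence of length 11. Since dp[13][14] = 11, nothing longer is possible.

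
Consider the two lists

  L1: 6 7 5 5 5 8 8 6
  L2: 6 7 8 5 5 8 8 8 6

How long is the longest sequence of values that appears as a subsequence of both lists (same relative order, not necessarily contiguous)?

7

One common subsequence of length 7: 6 at L1[1]=L2[1]; then 7 at L1[2]=L2[2]; then 5 at L1[3]=L2[4]; then 5 at L1[4]=L2[5]; then 8 at L1[6]=L2[7]; then 8 at L1[7]=L2[8]; then 6 at L1[8]=L2[9]. The LCS DP gives dp[8][9] = 7, so this is optimal.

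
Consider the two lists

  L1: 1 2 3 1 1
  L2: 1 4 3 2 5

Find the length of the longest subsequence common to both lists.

2

Let dp[i][j] be the LCS length of the first i values of L1 and the first j values of L2. dp[i][j] = dp[i-1][j-1]+1 when the i-th and j-th values match, else max(dp[i-1][j], dp[i][j-1]).
    ·  1  4  3  2  5
 ·  0  0  0  0  0  0
 1  0  1  1  1  1  1
 2  0  1  1  1  2  2
 3  0  1  1  2  2  2
 1  0  1  1  2  2  2
 1  0  1  1  2  2  2
dp[5][5] = 2. One LCS (by backtracking along matches): 1, 2.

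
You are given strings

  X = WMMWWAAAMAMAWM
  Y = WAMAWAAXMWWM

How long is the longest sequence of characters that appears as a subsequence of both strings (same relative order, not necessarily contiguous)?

Taking W at X[1]=Y[1]; then M at X[2]=Y[3]; then W at X[5]=Y[5]; then A at X[6]=Y[6]; then A at X[7]=Y[7]; then M at X[9]=Y[9]; then W at X[13]=Y[11]; then M at X[14]=Y[12] gives a common subsequence of length 8. Since dp[14][12] = 8, nothing longer is possible.

8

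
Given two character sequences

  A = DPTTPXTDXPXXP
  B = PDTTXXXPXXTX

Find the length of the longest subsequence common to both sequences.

One common subsequence of length 8: D [1,2], T [3,3], T [4,4], X [6,6], X [9,7], P [10,8], X [11,10], X [12,12]. The LCS DP gives dp[13][12] = 8, so this is optimal.

8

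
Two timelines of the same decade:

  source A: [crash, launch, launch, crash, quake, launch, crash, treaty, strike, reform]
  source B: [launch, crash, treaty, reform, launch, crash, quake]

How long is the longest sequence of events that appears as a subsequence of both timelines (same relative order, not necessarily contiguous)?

4

Pick crash [1,2]; then launch [3,5]; then crash [4,6]; then quake [5,7]; all 4 events appear in both, in order. The LCS DP gives dp[10][7] = 4, so this is optimal.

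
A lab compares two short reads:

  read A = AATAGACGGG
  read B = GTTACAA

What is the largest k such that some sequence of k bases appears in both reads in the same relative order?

Match A [1,4], then A [4,6], then A [6,7] — 3 bases in the same relative order in both. dp[10][7] = 3 confirms this is the maximum.

3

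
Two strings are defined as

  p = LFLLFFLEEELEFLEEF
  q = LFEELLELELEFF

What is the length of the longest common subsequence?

Taking L (p #1, q #1) → F (p #2, q #2) → L (p #3, q #5) → L (p #4, q #6) → L (p #7, q #8) → E (p #10, q #9) → L (p #11, q #10) → E (p #12, q #11) → F (p #13, q #12) → F (p #17, q #13) gives a common subsequence of length 10. dp[17][13] = 10 confirms this is the maximum.

10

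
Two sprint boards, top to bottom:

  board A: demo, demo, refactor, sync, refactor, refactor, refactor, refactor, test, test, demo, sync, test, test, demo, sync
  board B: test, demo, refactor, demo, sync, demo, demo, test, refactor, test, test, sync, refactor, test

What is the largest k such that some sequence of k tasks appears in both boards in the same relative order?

8

One common subsequence of length 8: demo (board A #1, board B #2) → demo (board A #2, board B #4) → sync (board A #4, board B #5) → refactor (board A #8, board B #9) → test (board A #9, board B #10) → test (board A #10, board B #11) → sync (board A #12, board B #12) → test (board A #14, board B #14), and the DP table's final entry dp[16][14] is also 8, so no common subsequence is longer.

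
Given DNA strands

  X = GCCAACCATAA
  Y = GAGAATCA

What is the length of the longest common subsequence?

6

Match G (X #1, Y #1), then A (X #4, Y #2), then A (X #5, Y #4), then A (X #8, Y #5), then T (X #9, Y #6), then A (X #11, Y #8) — 6 bases in the same relative order in both. dp[11][8] = 6 confirms this is the maximum.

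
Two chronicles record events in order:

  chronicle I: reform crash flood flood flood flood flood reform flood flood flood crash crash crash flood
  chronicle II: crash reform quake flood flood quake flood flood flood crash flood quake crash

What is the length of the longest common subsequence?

8

One common subsequence of length 8: reform at chronicle I[1]=chronicle II[2], then flood at chronicle I[3]=chronicle II[4], then flood at chronicle I[4]=chronicle II[5], then flood at chronicle I[5]=chronicle II[7], then flood at chronicle I[6]=chronicle II[8], then flood at chronicle I[7]=chronicle II[9], then flood at chronicle I[9]=chronicle II[11], then crash at chronicle I[14]=chronicle II[13], and the DP table's final entry dp[15][13] is also 8, so no common subsequence is longer.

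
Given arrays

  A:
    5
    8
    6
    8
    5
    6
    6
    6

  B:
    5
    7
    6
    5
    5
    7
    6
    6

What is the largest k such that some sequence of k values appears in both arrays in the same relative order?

Taking 5 at A[1]=B[1], then 6 at A[3]=B[3], then 5 at A[5]=B[5], then 6 at A[7]=B[7], then 6 at A[8]=B[8] gives a common subsequence of length 5, and the DP table's final entry dp[8][8] is also 5, so no common subsequence is longer.

5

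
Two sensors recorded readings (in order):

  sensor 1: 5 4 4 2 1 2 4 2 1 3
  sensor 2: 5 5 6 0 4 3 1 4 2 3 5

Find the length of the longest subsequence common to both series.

Match 5 at sensor 1[1]=sensor 2[2], 4 at sensor 1[2]=sensor 2[5], 1 at sensor 1[5]=sensor 2[7], 4 at sensor 1[7]=sensor 2[8], 2 at sensor 1[8]=sensor 2[9], 3 at sensor 1[10]=sensor 2[10] — 6 values in the same relative order in both. The LCS DP gives dp[10][11] = 6, so this is optimal.

6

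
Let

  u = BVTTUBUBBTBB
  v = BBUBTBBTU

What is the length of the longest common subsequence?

7

Let dp[i][j] be the LCS length of the first i characters of u and the first j characters of v. dp[i][j] = dp[i-1][j-1]+1 when the i-th and j-th characters match, else max(dp[i-1][j], dp[i][j-1]).
    ·  B  B  U  B  T  B  B  T  U
 ·  0  0  0  0  0  0  0  0  0  0
 B  0  1  1  1  1  1  1  1  1  1
 V  0  1  1  1  1  1  1  1  1  1
 T  0  1  1  1  1  2  2  2  2  2
 T  0  1  1  1  1  2  2  2  3  3
 U  0  1  1  2  2  2  2  2  3  4
 B  0  1  2  2  3  3  3  3  3  4
 U  0  1  2  3  3  3  3  3  3  4
 B  0  1  2  3  4  4  4  4  4  4
 B  0  1  2  3  4  4  5  5  5  5
 T  0  1  2  3  4  5  5  5  6  6
 B  0  1  2  3  4  5  6  6  6  6
 B  0  1  2  3  4  5  6  7  7  7
dp[12][9] = 7. One LCS (by backtracking along matches): BBUBTBB.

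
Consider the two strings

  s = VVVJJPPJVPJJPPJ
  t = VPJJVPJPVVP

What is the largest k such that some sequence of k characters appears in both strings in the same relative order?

Match V [1,1] → J [5,3] → J [8,4] → V [9,5] → P [10,6] → J [12,7] → P [13,8] → P [14,11] — 8 characters in the same relative order in both, and the DP table's final entry dp[15][11] is also 8, so no common subsequence is longer.

8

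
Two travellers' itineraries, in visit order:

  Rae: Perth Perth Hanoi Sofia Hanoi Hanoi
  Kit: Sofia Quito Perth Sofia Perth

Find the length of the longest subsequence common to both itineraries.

Taking Perth at Rae[1]=Kit[3], Perth at Rae[2]=Kit[5] gives a common subsequence of length 2. Since dp[6][5] = 2, nothing longer is possible.

2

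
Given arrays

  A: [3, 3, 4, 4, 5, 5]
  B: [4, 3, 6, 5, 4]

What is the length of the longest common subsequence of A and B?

2

Pick 3 [1,2], then 4 [4,5]; all 2 values appear in both, in order. dp[6][5] = 2 confirms this is the maximum.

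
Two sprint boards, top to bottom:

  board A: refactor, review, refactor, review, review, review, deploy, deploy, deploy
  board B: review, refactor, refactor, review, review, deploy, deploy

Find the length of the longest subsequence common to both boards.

Match refactor [1,2], then refactor [3,3], then review [5,4], then review [6,5], then deploy [8,6], then deploy [9,7] — 6 tasks in the same relative order in both. Since dp[9][7] = 6, nothing longer is possible.

6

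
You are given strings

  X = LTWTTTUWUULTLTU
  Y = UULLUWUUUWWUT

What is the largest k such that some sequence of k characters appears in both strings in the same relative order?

Taking L at X[1]=Y[4] → W at X[3]=Y[6] → U at X[7]=Y[9] → W at X[8]=Y[11] → U at X[10]=Y[12] → T at X[14]=Y[13] gives a common subsequence of length 6. The LCS DP gives dp[15][13] = 6, so this is optimal.

6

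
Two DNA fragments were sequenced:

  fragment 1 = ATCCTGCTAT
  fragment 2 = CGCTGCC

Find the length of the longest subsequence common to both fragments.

Let dp[i][j] be the LCS length of the first i bases of fragment 1 and the first j bases of fragment 2. dp[i][j] = dp[i-1][j-1]+1 when the i-th and j-th bases match, else max(dp[i-1][j], dp[i][j-1]).
    ·  C  G  C  T  G  C  C
 ·  0  0  0  0  0  0  0  0
 A  0  0  0  0  0  0  0  0
 T  0  0  0  0  1  1  1  1
 C  0  1  1  1  1  1  2  2
 C  0  1  1  2  2  2  2  3
 T  0  1  1  2  3  3  3  3
 G  0  1  2  2  3  4  4  4
 C  0  1  2  3  3  4  5  5
 T  0  1  2  3  4  4  5  5
 A  0  1  2  3  4  4  5  5
 T  0  1  2  3  4  4  5  5
dp[10][7] = 5. One LCS (by backtracking along matches): CCTGC.

5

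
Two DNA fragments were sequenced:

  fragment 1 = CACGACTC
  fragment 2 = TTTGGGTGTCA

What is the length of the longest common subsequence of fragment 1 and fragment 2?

3

Pick G (fragment 1 #4, fragment 2 #8), then T (fragment 1 #7, fragment 2 #9), then C (fragment 1 #8, fragment 2 #10); all 3 bases appear in both, in order. dp[8][11] = 3 confirms this is the maximum.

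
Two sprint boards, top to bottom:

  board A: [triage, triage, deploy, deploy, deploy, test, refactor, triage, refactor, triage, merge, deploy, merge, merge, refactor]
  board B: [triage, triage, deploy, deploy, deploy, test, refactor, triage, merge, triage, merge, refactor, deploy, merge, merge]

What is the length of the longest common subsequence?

Match triage at board A[1]=board B[1], then triage at board A[2]=board B[2], then deploy at board A[3]=board B[3], then deploy at board A[4]=board B[4], then deploy at board A[5]=board B[5], then test at board A[6]=board B[6], then refactor at board A[7]=board B[7], then triage at board A[8]=board B[8], then triage at board A[10]=board B[10], then merge at board A[11]=board B[11], then deploy at board A[12]=board B[13], then merge at board A[13]=board B[14], then merge at board A[14]=board B[15] — 13 tasks in the same relative order in both. The LCS DP gives dp[15][15] = 13, so this is optimal.

13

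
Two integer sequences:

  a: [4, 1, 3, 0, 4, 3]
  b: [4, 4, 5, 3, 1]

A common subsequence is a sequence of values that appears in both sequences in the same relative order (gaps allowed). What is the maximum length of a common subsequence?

Match 4 at a[1]=b[1] → 4 at a[5]=b[2] → 3 at a[6]=b[4] — 3 values in the same relative order in both. The LCS DP gives dp[6][5] = 3, so this is optimal.

3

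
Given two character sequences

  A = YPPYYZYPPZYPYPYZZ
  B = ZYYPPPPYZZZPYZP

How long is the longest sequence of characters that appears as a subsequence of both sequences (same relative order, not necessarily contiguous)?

One common subsequence of length 9: Y (A #1, B #3), then P (A #2, B #6), then P (A #3, B #7), then Y (A #4, B #8), then Z (A #6, B #10), then Z (A #10, B #11), then P (A #12, B #12), then Y (A #13, B #13), then P (A #14, B #15). Since dp[17][15] = 9, nothing longer is possible.

9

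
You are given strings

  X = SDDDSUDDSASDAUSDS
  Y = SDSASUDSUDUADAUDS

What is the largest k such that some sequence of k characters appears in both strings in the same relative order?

12

Match S (X #1, Y #1); then D (X #2, Y #2); then D (X #4, Y #7); then S (X #5, Y #8); then U (X #6, Y #9); then D (X #7, Y #10); then A (X #10, Y #12); then D (X #12, Y #13); then A (X #13, Y #14); then U (X #14, Y #15); then D (X #16, Y #16); then S (X #17, Y #17) — 12 characters in the same relative order in both. The LCS DP gives dp[17][17] = 12, so this is optimal.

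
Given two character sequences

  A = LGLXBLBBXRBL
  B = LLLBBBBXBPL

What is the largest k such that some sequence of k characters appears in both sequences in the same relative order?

8

Match L (A #1, B #2), L (A #3, B #3), B (A #5, B #5), B (A #7, B #6), B (A #8, B #7), X (A #9, B #8), B (A #11, B #9), L (A #12, B #11) — 8 characters in the same relative order in both. The LCS DP gives dp[12][11] = 8, so this is optimal.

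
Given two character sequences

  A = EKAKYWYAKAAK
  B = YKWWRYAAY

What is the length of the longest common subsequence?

Let dp[i][j] be the LCS length of the first i characters of A and the first j characters of B. dp[i][j] = dp[i-1][j-1]+1 when the i-th and j-th characters match, else max(dp[i-1][j], dp[i][j-1]).
    ·  Y  K  W  W  R  Y  A  A  Y
 ·  0  0  0  0  0  0  0  0  0  0
 E  0  0  0  0  0  0  0  0  0  0
 K  0  0  1  1  1  1  1  1  1  1
 A  0  0  1  1  1  1  1  2  2  2
 K  0  0  1  1  1  1  1  2  2  2
 Y  0  1  1  1  1  1  2  2  2  3
 W  0  1  1  2  2  2  2  2  2  3
 Y  0  1  1  2  2  2  3  3  3  3
 A  0  1  1  2  2  2  3  4  4  4
 K  0  1  2  2  2  2  3  4  4  4
 A  0  1  2  2  2  2  3  4  5  5
 A  0  1  2  2  2  2  3  4  5  5
 K  0  1  2  2  2  2  3  4  5  5
dp[12][9] = 5. One LCS (by backtracking along matches): KWYAA.

5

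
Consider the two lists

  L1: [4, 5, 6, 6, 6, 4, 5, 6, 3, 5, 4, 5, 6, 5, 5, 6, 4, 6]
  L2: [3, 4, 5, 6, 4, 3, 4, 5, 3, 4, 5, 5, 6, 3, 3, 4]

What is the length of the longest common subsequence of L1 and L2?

Pick 4 [1,2]; then 5 [2,3]; then 6 [3,4]; then 4 [6,7]; then 5 [7,8]; then 3 [9,9]; then 4 [11,10]; then 5 [14,11]; then 5 [15,12]; then 6 [16,13]; then 4 [17,16]; all 11 values appear in both, in order. The LCS DP gives dp[18][16] = 11, so this is optimal.

11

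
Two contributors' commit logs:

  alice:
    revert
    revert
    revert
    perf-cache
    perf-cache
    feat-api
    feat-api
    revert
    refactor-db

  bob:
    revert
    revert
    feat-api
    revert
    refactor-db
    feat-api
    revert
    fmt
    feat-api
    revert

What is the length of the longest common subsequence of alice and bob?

6

One common subsequence of length 6: revert at alice[1]=bob[1], revert at alice[2]=bob[2], revert at alice[3]=bob[4], feat-api at alice[6]=bob[6], feat-api at alice[7]=bob[9], revert at alice[8]=bob[10]. The LCS DP gives dp[9][10] = 6, so this is optimal.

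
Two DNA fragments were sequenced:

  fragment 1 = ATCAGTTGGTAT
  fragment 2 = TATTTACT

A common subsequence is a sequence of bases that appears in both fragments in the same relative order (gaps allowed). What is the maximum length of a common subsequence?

7

Let dp[i][j] be the LCS length of the first i bases of fragment 1 and the first j bases of fragment 2. dp[i][j] = dp[i-1][j-1]+1 when the i-th and j-th bases match, else max(dp[i-1][j], dp[i][j-1]).
    ·  T  A  T  T  T  A  C  T
 ·  0  0  0  0  0  0  0  0  0
 A  0  0  1  1  1  1  1  1  1
 T  0  1  1  2  2  2  2  2  2
 C  0  1  1  2  2  2  2  3  3
 A  0  1  2  2  2  2  3  3  3
 G  0  1  2  2  2  2  3  3  3
 T  0  1  2  3  3  3  3  3  4
 T  0  1  2  3  4  4  4  4  4
 G  0  1  2  3  4  4  4  4  4
 G  0  1  2  3  4  4  4  4  4
 T  0  1  2  3  4  5  5  5  5
 A  0  1  2  3  4  5  6  6  6
 T  0  1  2  3  4  5  6  6  7
dp[12][8] = 7. One LCS (by backtracking along matches): TATTTAT.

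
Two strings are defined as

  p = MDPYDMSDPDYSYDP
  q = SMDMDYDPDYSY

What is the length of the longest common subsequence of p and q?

9

Pick M at p[1]=q[4]; then D at p[2]=q[5]; then Y at p[4]=q[6]; then D at p[8]=q[7]; then P at p[9]=q[8]; then D at p[10]=q[9]; then Y at p[11]=q[10]; then S at p[12]=q[11]; then Y at p[13]=q[12]; all 9 characters appear in both, in order, and the DP table's final entry dp[15][12] is also 9, so no common subsequence is longer.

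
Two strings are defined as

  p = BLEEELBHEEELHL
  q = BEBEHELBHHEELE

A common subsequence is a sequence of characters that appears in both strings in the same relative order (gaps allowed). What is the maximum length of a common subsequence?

Match B at p[1]=q[1] → E at p[3]=q[2] → E at p[4]=q[4] → E at p[5]=q[6] → L at p[6]=q[7] → B at p[7]=q[8] → H at p[8]=q[10] → E at p[9]=q[11] → E at p[10]=q[12] → E at p[11]=q[14] — 10 characters in the same relative order in both, and the DP table's final entry dp[14][14] is also 10, so no common subsequence is longer.

10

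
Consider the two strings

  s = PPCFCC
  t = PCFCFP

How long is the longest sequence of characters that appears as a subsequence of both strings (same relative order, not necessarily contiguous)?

Pick P [2,1]; then C [3,2]; then F [4,3]; then C [5,4]; all 4 characters appear in both, in order, and the DP table's final entry dp[6][6] is also 4, so no common subsequence is longer.

4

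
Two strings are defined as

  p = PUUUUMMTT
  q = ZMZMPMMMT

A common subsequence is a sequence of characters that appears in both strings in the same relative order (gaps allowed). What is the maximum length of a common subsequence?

Match P at p[1]=q[5], M at p[6]=q[7], M at p[7]=q[8], T at p[9]=q[9] — 4 characters in the same relative order in both, and the DP table's final entry dp[9][9] is also 4, so no common subsequence is longer.

4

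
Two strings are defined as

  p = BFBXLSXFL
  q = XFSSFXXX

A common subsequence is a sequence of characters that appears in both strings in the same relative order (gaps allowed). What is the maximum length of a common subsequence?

3

Match F at p[2]=q[5], then X at p[4]=q[7], then X at p[7]=q[8] — 3 characters in the same relative order in both. dp[9][8] = 3 confirms this is the maximum.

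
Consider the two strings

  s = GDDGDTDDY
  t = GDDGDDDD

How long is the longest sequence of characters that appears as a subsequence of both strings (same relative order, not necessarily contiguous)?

7

Let dp[i][j] be the LCS length of the first i characters of s and the first j characters of t. dp[i][j] = dp[i-1][j-1]+1 when the i-th and j-th characters match, else max(dp[i-1][j], dp[i][j-1]).
    ·  G  D  D  G  D  D  D  D
 ·  0  0  0  0  0  0  0  0  0
 G  0  1  1  1  1  1  1  1  1
 D  0  1  2  2  2  2  2  2  2
 D  0  1  2  3  3  3  3  3  3
 G  0  1  2  3  4  4  4  4  4
 D  0  1  2  3  4  5  5  5  5
 T  0  1  2  3  4  5  5  5  5
 D  0  1  2  3  4  5  6  6  6
 D  0  1  2  3  4  5  6  7  7
 Y  0  1  2  3  4  5  6  7  7
dp[9][8] = 7. One LCS (by backtracking along matches): GDDGDDD.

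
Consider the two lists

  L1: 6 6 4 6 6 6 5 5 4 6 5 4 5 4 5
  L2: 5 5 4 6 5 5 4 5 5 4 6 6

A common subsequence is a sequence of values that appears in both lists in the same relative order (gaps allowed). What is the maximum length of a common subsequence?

Match 4 at L1[3]=L2[3]; then 6 at L1[6]=L2[4]; then 5 at L1[7]=L2[5]; then 5 at L1[8]=L2[6]; then 4 at L1[9]=L2[7]; then 5 at L1[11]=L2[8]; then 5 at L1[13]=L2[9]; then 4 at L1[14]=L2[10] — 8 values in the same relative order in both. The LCS DP gives dp[15][12] = 8, so this is optimal.

8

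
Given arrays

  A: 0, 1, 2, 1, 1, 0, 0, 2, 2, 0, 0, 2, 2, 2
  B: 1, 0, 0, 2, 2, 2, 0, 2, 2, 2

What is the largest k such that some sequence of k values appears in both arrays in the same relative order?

Let dp[i][j] be the LCS length of the first i values of A and the first j values of B. dp[i][j] = dp[i-1][j-1]+1 when the i-th and j-th values match, else max(dp[i-1][j], dp[i][j-1]).
    ·  1  0  0  2  2  2  0  2  2  2
 ·  0  0  0  0  0  0  0  0  0  0  0
 0  0  0  1  1  1  1  1  1  1  1  1
 1  0  1  1  1  1  1  1  1  1  1  1
 2  0  1  1  1  2  2  2  2  2  2  2
 1  0  1  1  1  2  2  2  2  2  2  2
 1  0  1  1  1  2  2  2  2  2  2  2
 0  0  1  2  2  2  2  2  3  3  3  3
 0  0  1  2  3  3  3  3  3  3  3  3
 2  0  1  2  3  4  4  4  4  4  4  4
 2  0  1  2  3  4  5  5  5  5  5  5
 0  0  1  2  3  4  5  5  6  6  6  6
 0  0  1  2  3  4  5  5  6  6  6  6
 2  0  1  2  3  4  5  6  6  7  7  7
 2  0  1  2  3  4  5  6  6  7  8  8
 2  0  1  2  3  4  5  6  6  7  8  9
dp[14][10] = 9. One LCS (by backtracking along matches): 1, 0, 0, 2, 2, 0, 2, 2, 2.

9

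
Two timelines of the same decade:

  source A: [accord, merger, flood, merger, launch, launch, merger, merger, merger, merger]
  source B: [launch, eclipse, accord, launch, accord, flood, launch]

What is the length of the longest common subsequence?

One common subsequence of length 3: accord at source A[1]=source B[5] → flood at source A[3]=source B[6] → launch at source A[6]=source B[7]. dp[10][7] = 3 confirms this is the maximum.

3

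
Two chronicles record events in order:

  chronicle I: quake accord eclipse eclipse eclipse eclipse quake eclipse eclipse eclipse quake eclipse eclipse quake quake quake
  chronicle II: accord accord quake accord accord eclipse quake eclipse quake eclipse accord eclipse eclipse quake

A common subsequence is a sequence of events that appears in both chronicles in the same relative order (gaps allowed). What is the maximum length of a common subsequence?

One common subsequence of length 9: quake [1,3], accord [2,5], eclipse [3,6], eclipse [6,8], quake [7,9], eclipse [8,10], eclipse [12,12], eclipse [13,13], quake [16,14]. The LCS DP gives dp[16][14] = 9, so this is optimal.

9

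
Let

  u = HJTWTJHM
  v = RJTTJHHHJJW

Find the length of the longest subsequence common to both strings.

5

Taking J at u[2]=v[2] → T at u[3]=v[3] → T at u[5]=v[4] → J at u[6]=v[5] → H at u[7]=v[8] gives a common subsequence of length 5. The LCS DP gives dp[8][11] = 5, so this is optimal.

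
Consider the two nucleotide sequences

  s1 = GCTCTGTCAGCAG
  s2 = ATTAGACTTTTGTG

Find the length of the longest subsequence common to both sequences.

7

Pick G at s1[1]=s2[5], then C at s1[2]=s2[7], then T at s1[3]=s2[10], then T at s1[5]=s2[11], then G at s1[6]=s2[12], then T at s1[7]=s2[13], then G at s1[13]=s2[14]; all 7 bases appear in both, in order. The LCS DP gives dp[13][14] = 7, so this is optimal.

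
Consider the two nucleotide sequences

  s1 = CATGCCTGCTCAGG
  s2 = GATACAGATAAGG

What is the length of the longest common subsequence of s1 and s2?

8

Pick A [2,2], T [3,3], C [5,5], G [8,7], T [10,9], A [12,11], G [13,12], G [14,13]; all 8 bases appear in both, in order. dp[14][13] = 8 confirms this is the maximum.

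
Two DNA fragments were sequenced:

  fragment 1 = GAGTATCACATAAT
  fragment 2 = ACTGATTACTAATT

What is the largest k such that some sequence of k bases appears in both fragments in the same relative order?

Pick G [1,4]; then A [2,5]; then T [4,6]; then T [6,7]; then A [8,8]; then C [9,9]; then T [11,10]; then A [12,11]; then A [13,12]; then T [14,14]; all 10 bases appear in both, in order. Since dp[14][14] = 10, nothing longer is possible.

10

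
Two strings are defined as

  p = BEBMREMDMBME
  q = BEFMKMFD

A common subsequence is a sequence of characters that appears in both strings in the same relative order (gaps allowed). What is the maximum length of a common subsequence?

5

Let dp[i][j] be the LCS length of the first i characters of p and the first j characters of q. dp[i][j] = dp[i-1][j-1]+1 when the i-th and j-th characters match, else max(dp[i-1][j], dp[i][j-1]).
    ·  B  E  F  M  K  M  F  D
 ·  0  0  0  0  0  0  0  0  0
 B  0  1  1  1  1  1  1  1  1
 E  0  1  2  2  2  2  2  2  2
 B  0  1  2  2  2  2  2  2  2
 M  0  1  2  2  3  3  3  3  3
 R  0  1  2  2  3  3  3  3  3
 E  0  1  2  2  3  3  3  3  3
 M  0  1  2  2  3  3  4  4  4
 D  0  1  2  2  3  3  4  4  5
 M  0  1  2  2  3  3  4  4  5
 B  0  1  2  2  3  3  4  4  5
 M  0  1  2  2  3  3  4  4  5
 E  0  1  2  2  3  3  4  4  5
dp[12][8] = 5. One LCS (by backtracking along matches): BEMMD.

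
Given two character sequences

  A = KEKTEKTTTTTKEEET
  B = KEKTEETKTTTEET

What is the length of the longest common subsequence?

12

Match K at A[1]=B[1], then E at A[2]=B[2], then K at A[3]=B[3], then T at A[4]=B[4], then E at A[5]=B[6], then K at A[6]=B[8], then T at A[9]=B[9], then T at A[10]=B[10], then T at A[11]=B[11], then E at A[14]=B[12], then E at A[15]=B[13], then T at A[16]=B[14] — 12 characters in the same relative order in both. Since dp[16][14] = 12, nothing longer is possible.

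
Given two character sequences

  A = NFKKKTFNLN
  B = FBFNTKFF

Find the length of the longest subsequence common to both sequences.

Let dp[i][j] be the LCS length of the first i characters of A and the first j characters of B. dp[i][j] = dp[i-1][j-1]+1 when the i-th and j-th characters match, else max(dp[i-1][j], dp[i][j-1]).
    ·  F  B  F  N  T  K  F  F
 ·  0  0  0  0  0  0  0  0  0
 N  0  0  0  0  1  1  1  1  1
 F  0  1  1  1  1  1  1  2  2
 K  0  1  1  1  1  1  2  2  2
 K  0  1  1  1  1  1  2  2  2
 K  0  1  1  1  1  1  2  2  2
 T  0  1  1  1  1  2  2  2  2
 F  0  1  1  2  2  2  2  3  3
 N  0  1  1  2  3  3  3  3  3
 L  0  1  1  2  3  3  3  3  3
 N  0  1  1  2  3  3  3  3  3
dp[10][8] = 3. One LCS (by backtracking along matches): NFF.

3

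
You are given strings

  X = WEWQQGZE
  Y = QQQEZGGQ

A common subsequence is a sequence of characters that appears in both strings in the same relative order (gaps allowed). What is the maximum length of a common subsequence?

3

Let dp[i][j] be the LCS length of the first i characters of X and the first j characters of Y. dp[i][j] = dp[i-1][j-1]+1 when the i-th and j-th characters match, else max(dp[i-1][j], dp[i][j-1]).
    ·  Q  Q  Q  E  Z  G  G  Q
 ·  0  0  0  0  0  0  0  0  0
 W  0  0  0  0  0  0  0  0  0
 E  0  0  0  0  1  1  1  1  1
 W  0  0  0  0  1  1  1  1  1
 Q  0  1  1  1  1  1  1  1  2
 Q  0  1  2  2  2  2  2  2  2
 G  0  1  2  2  2  2  3  3  3
 Z  0  1  2  2  2  3  3  3  3
 E  0  1  2  2  3  3  3  3  3
dp[8][8] = 3. One LCS (by backtracking along matches): QQG.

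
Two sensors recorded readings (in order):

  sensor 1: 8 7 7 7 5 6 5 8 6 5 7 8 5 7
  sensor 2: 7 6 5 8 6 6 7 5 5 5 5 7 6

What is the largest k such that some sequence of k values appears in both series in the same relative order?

Match 7 [4,1], 6 [6,2], 5 [7,3], 8 [8,4], 6 [9,6], 5 [10,10], 5 [13,11], 7 [14,12] — 8 values in the same relative order in both. The LCS DP gives dp[14][13] = 8, so this is optimal.

8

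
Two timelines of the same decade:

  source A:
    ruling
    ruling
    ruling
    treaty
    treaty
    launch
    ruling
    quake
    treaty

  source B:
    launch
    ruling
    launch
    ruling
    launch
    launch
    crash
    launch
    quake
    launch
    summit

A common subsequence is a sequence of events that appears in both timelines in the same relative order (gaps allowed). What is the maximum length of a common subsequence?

Pick ruling [1,2], then ruling [2,4], then launch [6,8], then quake [8,9]; all 4 events appear in both, in order. dp[9][11] = 4 confirms this is the maximum.

4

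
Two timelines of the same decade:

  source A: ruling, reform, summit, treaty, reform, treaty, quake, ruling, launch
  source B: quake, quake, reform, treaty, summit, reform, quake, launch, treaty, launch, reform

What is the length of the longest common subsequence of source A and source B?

5

Taking reform [2,3] → summit [3,5] → reform [5,6] → treaty [6,9] → launch [9,10] gives a common subsequence of length 5. Since dp[9][11] = 5, nothing longer is possible.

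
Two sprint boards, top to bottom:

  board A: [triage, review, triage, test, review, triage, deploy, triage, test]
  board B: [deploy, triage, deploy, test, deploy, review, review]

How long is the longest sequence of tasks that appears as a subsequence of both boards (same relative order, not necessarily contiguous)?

Pick triage (board A #1, board B #2), then review (board A #2, board B #6), then review (board A #5, board B #7); all 3 tasks appear in both, in order. dp[9][7] = 3 confirms this is the maximum.

3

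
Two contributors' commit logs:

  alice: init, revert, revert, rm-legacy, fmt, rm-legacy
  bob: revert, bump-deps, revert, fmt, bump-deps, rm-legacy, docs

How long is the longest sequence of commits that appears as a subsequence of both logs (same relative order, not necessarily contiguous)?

Taking revert at alice[2]=bob[1], revert at alice[3]=bob[3], fmt at alice[5]=bob[4], rm-legacy at alice[6]=bob[6] gives a common subsequence of length 4. The LCS DP gives dp[6][7] = 4, so this is optimal.

4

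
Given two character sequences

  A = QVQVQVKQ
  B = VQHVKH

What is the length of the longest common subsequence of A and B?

4

Let dp[i][j] be the LCS length of the first i characters of A and the first j characters of B. dp[i][j] = dp[i-1][j-1]+1 when the i-th and j-th characters match, else max(dp[i-1][j], dp[i][j-1]).
    ·  V  Q  H  V  K  H
 ·  0  0  0  0  0  0  0
 Q  0  0  1  1  1  1  1
 V  0  1  1  1  2  2  2
 Q  0  1  2  2  2  2  2
 V  0  1  2  2  3  3  3
 Q  0  1  2  2  3  3  3
 V  0  1  2  2  3  3  3
 K  0  1  2  2  3  4  4
 Q  0  1  2  2  3  4  4
dp[8][6] = 4. One LCS (by backtracking along matches): VQVK.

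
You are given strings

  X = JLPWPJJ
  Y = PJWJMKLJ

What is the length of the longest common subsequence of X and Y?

One common subsequence of length 4: J [1,2], W [4,3], J [6,4], J [7,8], and the DP table's final entry dp[7][8] is also 4, so no common subsequence is longer.

4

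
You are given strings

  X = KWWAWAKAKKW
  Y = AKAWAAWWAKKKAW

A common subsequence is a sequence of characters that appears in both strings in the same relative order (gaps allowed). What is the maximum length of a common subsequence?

9

Pick K (X #1, Y #2); then W (X #2, Y #4); then W (X #3, Y #7); then W (X #5, Y #8); then A (X #6, Y #9); then K (X #7, Y #10); then K (X #9, Y #11); then K (X #10, Y #12); then W (X #11, Y #14); all 9 characters appear in both, in order, and the DP table's final entry dp[11][14] is also 9, so no common subsequence is longer.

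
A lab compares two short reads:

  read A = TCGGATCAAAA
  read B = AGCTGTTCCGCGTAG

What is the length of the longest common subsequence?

One common subsequence of length 6: T (read A #1, read B #7) → C (read A #2, read B #9) → G (read A #3, read B #10) → G (read A #4, read B #12) → T (read A #6, read B #13) → A (read A #8, read B #14). dp[11][15] = 6 confirms this is the maximum.

6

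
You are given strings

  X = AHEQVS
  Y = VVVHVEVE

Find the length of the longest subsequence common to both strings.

3

One common subsequence of length 3: H [2,4]; then E [3,6]; then V [5,7]. Since dp[6][8] = 3, nothing longer is possible.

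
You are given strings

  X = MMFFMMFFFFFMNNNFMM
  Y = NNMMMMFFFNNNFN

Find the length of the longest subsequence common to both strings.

11

One common subsequence of length 11: M (X #1, Y #3), then M (X #2, Y #4), then M (X #5, Y #5), then M (X #6, Y #6), then F (X #9, Y #7), then F (X #10, Y #8), then F (X #11, Y #9), then N (X #13, Y #10), then N (X #14, Y #11), then N (X #15, Y #12), then F (X #16, Y #13). dp[18][14] = 11 confirms this is the maximum.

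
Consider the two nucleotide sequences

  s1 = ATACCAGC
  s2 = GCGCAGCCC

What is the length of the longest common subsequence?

5

Pick C (s1 #4, s2 #2), then C (s1 #5, s2 #4), then A (s1 #6, s2 #5), then G (s1 #7, s2 #6), then C (s1 #8, s2 #9); all 5 bases appear in both, in order. The LCS DP gives dp[8][9] = 5, so this is optimal.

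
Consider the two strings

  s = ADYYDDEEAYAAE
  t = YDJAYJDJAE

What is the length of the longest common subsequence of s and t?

Taking Y at s[4]=t[1], then D at s[5]=t[2], then A at s[9]=t[4], then Y at s[10]=t[5], then A at s[12]=t[9], then E at s[13]=t[10] gives a common subsequence of length 6. Since dp[13][10] = 6, nothing longer is possible.

6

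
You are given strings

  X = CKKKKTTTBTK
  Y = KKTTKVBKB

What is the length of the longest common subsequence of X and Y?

Pick K (X #4, Y #1), K (X #5, Y #2), T (X #6, Y #3), T (X #7, Y #4), B (X #9, Y #7), K (X #11, Y #8); all 6 characters appear in both, in order. Since dp[11][9] = 6, nothing longer is possible.

6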